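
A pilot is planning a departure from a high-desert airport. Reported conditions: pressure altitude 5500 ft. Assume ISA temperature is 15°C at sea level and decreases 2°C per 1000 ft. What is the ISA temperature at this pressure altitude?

4°C

ISA temperature = 15 − 2 × (5500/1000) = 15 − 11 = 4°C.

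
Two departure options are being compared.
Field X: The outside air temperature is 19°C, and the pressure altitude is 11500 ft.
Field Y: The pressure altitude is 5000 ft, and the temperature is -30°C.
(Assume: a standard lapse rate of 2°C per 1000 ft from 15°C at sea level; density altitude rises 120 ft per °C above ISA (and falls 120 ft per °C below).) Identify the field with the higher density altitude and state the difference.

Field X: ISA temp = -8°C, deviation +27°C, DA = 11500 + 120 × 27 = 14740 ft.
Field Y: ISA temp = 5°C, deviation -35°C, DA = 5000 + 120 × (-35) = 800 ft.
Field X is higher by 14740 − 800 = 13940 ft.

Field X by 13940 ft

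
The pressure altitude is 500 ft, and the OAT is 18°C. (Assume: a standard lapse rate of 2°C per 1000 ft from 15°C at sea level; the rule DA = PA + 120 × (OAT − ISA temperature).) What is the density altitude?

980 ft

ISA temperature at 500 ft = 15 − 2 × (500/1000) = 14°C.
ISA deviation = 18 − 14 = +4°C.
Density altitude = 500 + 120 × (4) = 500 + (+480) = 980 ft.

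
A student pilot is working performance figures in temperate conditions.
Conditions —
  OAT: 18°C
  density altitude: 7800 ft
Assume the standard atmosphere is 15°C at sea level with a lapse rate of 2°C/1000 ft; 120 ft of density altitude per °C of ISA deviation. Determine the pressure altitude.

DA = PA + 120 × (OAT − (15 − 2·PA/1000)) = PA + 120·OAT − 1800 + 0.24·PA = 1.24·PA + 120·OAT − 1800.
So 1.24·PA = 7800 − 120 × 18 + 1800 = 7440.
PA = 7440 / 1.24 = 6000 ft.

6000 ft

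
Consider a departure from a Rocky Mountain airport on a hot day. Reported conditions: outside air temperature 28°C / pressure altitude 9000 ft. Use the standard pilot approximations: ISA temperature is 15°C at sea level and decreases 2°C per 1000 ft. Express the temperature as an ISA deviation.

ISA+31°C

ISA temperature at 9000 ft = 15 − 2 × (9000/1000) = -3°C.
Deviation = OAT − ISA = 28 − (-3) = +31°C.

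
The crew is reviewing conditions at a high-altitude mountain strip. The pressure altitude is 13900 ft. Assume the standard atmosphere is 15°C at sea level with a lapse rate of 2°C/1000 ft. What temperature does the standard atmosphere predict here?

-12.8°C

ISA temperature = 15 − 2 × (13900/1000) = 15 − 27.8 = -12.8°C.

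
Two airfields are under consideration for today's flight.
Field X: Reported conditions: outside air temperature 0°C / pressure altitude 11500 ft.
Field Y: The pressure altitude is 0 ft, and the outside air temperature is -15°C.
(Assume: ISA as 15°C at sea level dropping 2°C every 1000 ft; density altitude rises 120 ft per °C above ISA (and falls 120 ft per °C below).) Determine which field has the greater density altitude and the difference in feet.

Field X: ISA temp = -8°C, deviation +8°C, DA = 11500 + 120 × 8 = 12460 ft.
Field Y: ISA temp = 15°C, deviation -30°C, DA = 0 + 120 × (-30) = -3600 ft.
Field X is higher by 12460 − (-3600) = 16060 ft.

Field X by 16060 ft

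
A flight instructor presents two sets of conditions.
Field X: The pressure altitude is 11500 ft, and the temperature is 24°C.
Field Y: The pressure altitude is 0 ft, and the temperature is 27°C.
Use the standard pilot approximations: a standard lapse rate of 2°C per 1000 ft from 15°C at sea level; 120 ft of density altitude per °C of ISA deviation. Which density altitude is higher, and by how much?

Field X: ISA temp = -8°C, deviation +32°C, DA = 11500 + 120 × 32 = 15340 ft.
Field Y: ISA temp = 15°C, deviation +12°C, DA = 0 + 120 × 12 = 1440 ft.
Field X is higher by 15340 − 1440 = 13900 ft.

Field X by 13900 ft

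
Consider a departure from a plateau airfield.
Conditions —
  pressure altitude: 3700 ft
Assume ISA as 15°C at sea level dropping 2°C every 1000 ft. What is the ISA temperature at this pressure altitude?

7.6°C

ISA temperature = 15 − 2 × (3700/1000) = 15 − 7.4 = 7.6°C.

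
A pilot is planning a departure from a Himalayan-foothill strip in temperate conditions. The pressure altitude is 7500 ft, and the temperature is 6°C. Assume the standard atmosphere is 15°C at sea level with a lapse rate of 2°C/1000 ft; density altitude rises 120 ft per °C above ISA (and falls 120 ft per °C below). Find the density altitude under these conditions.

ISA temperature at 7500 ft = 15 − 2 × (7500/1000) = 0°C.
ISA deviation = 6 − 0 = +6°C.
Density altitude = 7500 + 120 × (6) = 7500 + (+720) = 8220 ft.

8220 ft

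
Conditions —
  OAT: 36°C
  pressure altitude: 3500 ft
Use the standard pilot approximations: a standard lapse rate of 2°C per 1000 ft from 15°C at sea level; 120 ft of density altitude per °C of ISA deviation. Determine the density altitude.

ISA temperature at 3500 ft = 15 − 2 × (3500/1000) = 8°C.
ISA deviation = 36 − 8 = +28°C.
Density altitude = 3500 + 120 × (28) = 3500 + (+3360) = 6860 ft.

6860 ft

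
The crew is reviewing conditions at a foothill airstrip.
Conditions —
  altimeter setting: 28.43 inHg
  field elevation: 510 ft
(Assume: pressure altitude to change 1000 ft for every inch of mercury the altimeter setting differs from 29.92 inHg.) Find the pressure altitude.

Pressure correction = (29.92 − 28.43) × 1000 = +1490 ft.
Pressure altitude = 510 + (+1490) = 2000 ft.

2000 ft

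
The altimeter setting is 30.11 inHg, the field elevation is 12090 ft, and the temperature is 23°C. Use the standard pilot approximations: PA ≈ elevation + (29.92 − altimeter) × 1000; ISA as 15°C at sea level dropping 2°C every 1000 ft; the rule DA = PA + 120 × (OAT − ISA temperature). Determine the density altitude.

15716 ft

Pressure altitude = 12090 + (29.92 − 30.11) × 1000 = 12090 + (-190) = 11900 ft.
ISA temperature at 11900 ft = 15 − 2 × (11900/1000) = -8.8°C.
ISA deviation = 23 − (-8.8) = +31.8°C.
Density altitude = 11900 + 120 × (31.8) = 15716 ft.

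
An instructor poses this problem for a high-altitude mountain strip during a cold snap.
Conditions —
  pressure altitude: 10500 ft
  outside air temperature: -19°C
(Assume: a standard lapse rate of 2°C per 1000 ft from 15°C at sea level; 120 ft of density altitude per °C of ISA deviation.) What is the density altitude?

ISA temperature at 10500 ft = 15 − 2 × (10500/1000) = -6°C.
ISA deviation = -19 − (-6) = -13°C.
Density altitude = 10500 + 120 × (-13) = 10500 + (-1560) = 8940 ft.

8940 ft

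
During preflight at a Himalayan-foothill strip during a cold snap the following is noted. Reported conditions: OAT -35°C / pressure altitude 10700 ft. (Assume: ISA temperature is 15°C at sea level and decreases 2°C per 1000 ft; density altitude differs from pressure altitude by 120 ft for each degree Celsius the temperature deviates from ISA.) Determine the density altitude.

ISA temperature at 10700 ft = 15 − 2 × (10700/1000) = -6.4°C.
ISA deviation = -35 − (-6.4) = -28.6°C.
Density altitude = 10700 + 120 × (-28.6) = 10700 + (-3432) = 7268 ft.

7268 ft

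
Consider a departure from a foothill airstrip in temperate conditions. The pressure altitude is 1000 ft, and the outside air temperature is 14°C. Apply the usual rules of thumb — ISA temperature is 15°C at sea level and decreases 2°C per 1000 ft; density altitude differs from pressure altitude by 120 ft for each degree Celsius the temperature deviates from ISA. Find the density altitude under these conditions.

ISA temperature at 1000 ft = 15 − 2 × (1000/1000) = 13°C.
ISA deviation = 14 − 13 = +1°C.
Density altitude = 1000 + 120 × (1) = 1000 + (+120) = 1120 ft.

1120 ft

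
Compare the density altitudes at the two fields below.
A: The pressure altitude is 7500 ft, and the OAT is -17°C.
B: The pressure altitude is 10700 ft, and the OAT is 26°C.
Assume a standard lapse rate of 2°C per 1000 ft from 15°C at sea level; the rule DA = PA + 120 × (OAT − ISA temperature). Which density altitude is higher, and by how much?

A: ISA temp = 0°C, deviation -17°C, DA = 7500 + 120 × (-17) = 5460 ft.
B: ISA temp = -6.4°C, deviation +32.4°C, DA = 10700 + 120 × 32.4 = 14588 ft.
B is higher by 14588 − 5460 = 9128 ft.

B by 9128 ft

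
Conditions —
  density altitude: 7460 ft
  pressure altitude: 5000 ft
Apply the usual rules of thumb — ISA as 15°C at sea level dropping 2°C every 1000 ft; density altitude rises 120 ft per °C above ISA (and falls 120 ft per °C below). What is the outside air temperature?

25.5°C

Density altitude − pressure altitude = 7460 − 5000 = +2460 ft.
At 120 ft/°C that is an ISA deviation of 2460/120 = +20.5°C.
ISA temperature at 5000 ft = 15 − 2 × (5000/1000) = 5°C.
OAT = ISA + deviation = 5 + (+20.5) = 25.5°C.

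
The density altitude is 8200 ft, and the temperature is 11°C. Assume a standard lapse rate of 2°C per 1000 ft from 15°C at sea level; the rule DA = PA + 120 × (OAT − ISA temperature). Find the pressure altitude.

7000 ft

DA = PA + 120 × (OAT − (15 − 2·PA/1000)) = PA + 120·OAT − 1800 + 0.24·PA = 1.24·PA + 120·OAT − 1800.
So 1.24·PA = 8200 − 120 × 11 + 1800 = 8680.
PA = 8680 / 1.24 = 7000 ft.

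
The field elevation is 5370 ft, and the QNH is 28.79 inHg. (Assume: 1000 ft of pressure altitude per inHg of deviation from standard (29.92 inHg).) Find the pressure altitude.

Pressure correction = (29.92 − 28.79) × 1000 = +1130 ft.
Pressure altitude = 5370 + (+1130) = 6500 ft.

6500 ft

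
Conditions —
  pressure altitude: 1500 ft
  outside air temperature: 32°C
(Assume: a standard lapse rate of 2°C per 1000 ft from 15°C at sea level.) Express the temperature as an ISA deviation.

ISA+20°C

ISA temperature at 1500 ft = 15 − 2 × (1500/1000) = 12°C.
Deviation = OAT − ISA = 32 − 12 = +20°C.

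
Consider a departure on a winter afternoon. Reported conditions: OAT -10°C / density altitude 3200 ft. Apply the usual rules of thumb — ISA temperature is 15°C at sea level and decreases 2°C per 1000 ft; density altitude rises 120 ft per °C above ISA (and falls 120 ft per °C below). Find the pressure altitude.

DA = PA + 120 × (OAT − (15 − 2·PA/1000)) = PA + 120·OAT − 1800 + 0.24·PA = 1.24·PA + 120·OAT − 1800.
So 1.24·PA = 3200 − 120 × (-10) + 1800 = 6200.
PA = 6200 / 1.24 = 5000 ft.

5000 ft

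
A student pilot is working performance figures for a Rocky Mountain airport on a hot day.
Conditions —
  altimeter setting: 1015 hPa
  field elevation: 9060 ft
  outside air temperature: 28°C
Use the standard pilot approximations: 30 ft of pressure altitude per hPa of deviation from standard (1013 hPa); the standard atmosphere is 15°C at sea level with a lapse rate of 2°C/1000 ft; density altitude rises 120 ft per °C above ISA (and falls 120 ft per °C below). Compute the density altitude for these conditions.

12720 ft

Pressure altitude = 9060 + (1013 − 1015) × 30 = 9060 + (-60) = 9000 ft.
ISA temperature at 9000 ft = 15 − 2 × (9000/1000) = -3°C.
ISA deviation = 28 − (-3) = +31°C.
Density altitude = 9000 + 120 × (31) = 12720 ft.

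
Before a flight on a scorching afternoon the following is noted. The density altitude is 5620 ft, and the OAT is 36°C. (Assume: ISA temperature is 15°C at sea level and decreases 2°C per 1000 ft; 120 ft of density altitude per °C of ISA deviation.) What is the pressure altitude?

DA = PA + 120 × (OAT − (15 − 2·PA/1000)) = PA + 120·OAT − 1800 + 0.24·PA = 1.24·PA + 120·OAT − 1800.
So 1.24·PA = 5620 − 120 × 36 + 1800 = 3100.
PA = 3100 / 1.24 = 2500 ft.

2500 ft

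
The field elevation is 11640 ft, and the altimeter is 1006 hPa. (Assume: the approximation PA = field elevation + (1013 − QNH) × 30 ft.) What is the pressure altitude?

Pressure correction = (1013 − 1006) × 30 = +210 ft.
Pressure altitude = 11640 + (+210) = 11850 ft.

11850 ft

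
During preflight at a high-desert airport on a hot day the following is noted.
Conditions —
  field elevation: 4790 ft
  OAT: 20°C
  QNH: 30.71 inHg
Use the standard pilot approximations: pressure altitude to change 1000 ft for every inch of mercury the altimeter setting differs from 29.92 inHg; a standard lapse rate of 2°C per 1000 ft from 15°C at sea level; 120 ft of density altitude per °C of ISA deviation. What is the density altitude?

5560 ft

Pressure altitude = 4790 + (29.92 − 30.71) × 1000 = 4790 + (-790) = 4000 ft.
ISA temperature at 4000 ft = 15 − 2 × (4000/1000) = 7°C.
ISA deviation = 20 − 7 = +13°C.
Density altitude = 4000 + 120 × (13) = 5560 ft.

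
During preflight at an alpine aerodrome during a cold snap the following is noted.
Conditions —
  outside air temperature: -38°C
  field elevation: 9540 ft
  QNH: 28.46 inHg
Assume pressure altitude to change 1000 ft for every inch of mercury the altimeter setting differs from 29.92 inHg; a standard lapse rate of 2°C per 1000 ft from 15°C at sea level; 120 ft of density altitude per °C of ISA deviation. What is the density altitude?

Pressure altitude = 9540 + (29.92 − 28.46) × 1000 = 9540 + (+1460) = 11000 ft.
ISA temperature at 11000 ft = 15 − 2 × (11000/1000) = -7°C.
ISA deviation = -38 − (-7) = -31°C.
Density altitude = 11000 + 120 × (-31) = 7280 ft.

7280 ft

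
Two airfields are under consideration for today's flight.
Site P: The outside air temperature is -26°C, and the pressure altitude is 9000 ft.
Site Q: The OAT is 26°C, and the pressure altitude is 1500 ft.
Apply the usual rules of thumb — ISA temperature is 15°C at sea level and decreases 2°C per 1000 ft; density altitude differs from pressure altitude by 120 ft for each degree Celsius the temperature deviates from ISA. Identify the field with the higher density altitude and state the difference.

Site P by 3060 ft

Site P: ISA temp = -3°C, deviation -23°C, DA = 9000 + 120 × (-23) = 6240 ft.
Site Q: ISA temp = 12°C, deviation +14°C, DA = 1500 + 120 × 14 = 3180 ft.
Site P is higher by 6240 − 3180 = 3060 ft.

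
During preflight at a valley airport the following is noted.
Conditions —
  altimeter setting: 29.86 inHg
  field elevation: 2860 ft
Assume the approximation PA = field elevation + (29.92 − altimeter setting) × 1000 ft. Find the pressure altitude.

Pressure correction = (29.92 − 29.86) × 1000 = +60 ft.
Pressure altitude = 2860 + (+60) = 2920 ft.

2920 ft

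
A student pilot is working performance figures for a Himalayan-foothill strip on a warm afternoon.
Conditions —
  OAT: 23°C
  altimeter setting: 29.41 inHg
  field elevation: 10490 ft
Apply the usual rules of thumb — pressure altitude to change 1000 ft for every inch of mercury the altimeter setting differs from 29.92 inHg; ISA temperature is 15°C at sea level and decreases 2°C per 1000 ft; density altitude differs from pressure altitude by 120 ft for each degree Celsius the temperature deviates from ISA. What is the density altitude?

Pressure altitude = 10490 + (29.92 − 29.41) × 1000 = 10490 + (+510) = 11000 ft.
ISA temperature at 11000 ft = 15 − 2 × (11000/1000) = -7°C.
ISA deviation = 23 − (-7) = +30°C.
Density altitude = 11000 + 120 × (30) = 14600 ft.

14600 ft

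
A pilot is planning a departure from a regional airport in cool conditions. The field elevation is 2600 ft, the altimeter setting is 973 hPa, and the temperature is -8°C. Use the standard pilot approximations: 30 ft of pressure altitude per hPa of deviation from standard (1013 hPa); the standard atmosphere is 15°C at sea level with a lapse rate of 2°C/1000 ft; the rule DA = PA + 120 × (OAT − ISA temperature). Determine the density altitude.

Pressure altitude = 2600 + (1013 − 973) × 30 = 2600 + (+1200) = 3800 ft.
ISA temperature at 3800 ft = 15 − 2 × (3800/1000) = 7.4°C.
ISA deviation = -8 − 7.4 = -15.4°C.
Density altitude = 3800 + 120 × (-15.4) = 1952 ft.

1952 ft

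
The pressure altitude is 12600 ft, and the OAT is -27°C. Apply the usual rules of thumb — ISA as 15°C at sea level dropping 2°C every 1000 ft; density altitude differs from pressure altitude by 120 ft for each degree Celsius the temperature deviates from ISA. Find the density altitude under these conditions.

10584 ft

ISA temperature at 12600 ft = 15 − 2 × (12600/1000) = -10.2°C.
ISA deviation = -27 − (-10.2) = -16.8°C.
Density altitude = 12600 + 120 × (-16.8) = 12600 + (-2016) = 10584 ft.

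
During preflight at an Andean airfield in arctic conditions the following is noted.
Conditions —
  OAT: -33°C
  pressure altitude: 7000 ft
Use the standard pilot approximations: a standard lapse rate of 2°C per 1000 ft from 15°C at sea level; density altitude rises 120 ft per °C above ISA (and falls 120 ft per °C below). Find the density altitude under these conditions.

2920 ft

ISA temperature at 7000 ft = 15 − 2 × (7000/1000) = 1°C.
ISA deviation = -33 − 1 = -34°C.
Density altitude = 7000 + 120 × (-34) = 7000 + (-4080) = 2920 ft.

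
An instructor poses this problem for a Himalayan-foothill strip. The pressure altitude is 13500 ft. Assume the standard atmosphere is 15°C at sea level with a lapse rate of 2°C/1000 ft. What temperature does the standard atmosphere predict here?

ISA temperature = 15 − 2 × (13500/1000) = 15 − 27 = -12°C.

-12°C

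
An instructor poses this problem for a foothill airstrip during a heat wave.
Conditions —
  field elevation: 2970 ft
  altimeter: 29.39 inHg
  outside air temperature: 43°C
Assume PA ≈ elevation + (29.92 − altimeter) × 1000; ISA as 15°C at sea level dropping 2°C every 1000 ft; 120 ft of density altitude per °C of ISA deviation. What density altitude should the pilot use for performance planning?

7700 ft

Pressure altitude = 2970 + (29.92 − 29.39) × 1000 = 2970 + (+530) = 3500 ft.
ISA temperature at 3500 ft = 15 − 2 × (3500/1000) = 8°C.
ISA deviation = 43 − 8 = +35°C.
Density altitude = 3500 + 120 × (35) = 7700 ft.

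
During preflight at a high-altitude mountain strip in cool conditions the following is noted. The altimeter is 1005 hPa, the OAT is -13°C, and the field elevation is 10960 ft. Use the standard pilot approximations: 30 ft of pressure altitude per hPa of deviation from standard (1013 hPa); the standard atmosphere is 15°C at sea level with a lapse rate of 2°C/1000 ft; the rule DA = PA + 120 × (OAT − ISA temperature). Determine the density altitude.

Pressure altitude = 10960 + (1013 − 1005) × 30 = 10960 + (+240) = 11200 ft.
ISA temperature at 11200 ft = 15 − 2 × (11200/1000) = -7.4°C.
ISA deviation = -13 − (-7.4) = -5.6°C.
Density altitude = 11200 + 120 × (-5.6) = 10528 ft.

10528 ft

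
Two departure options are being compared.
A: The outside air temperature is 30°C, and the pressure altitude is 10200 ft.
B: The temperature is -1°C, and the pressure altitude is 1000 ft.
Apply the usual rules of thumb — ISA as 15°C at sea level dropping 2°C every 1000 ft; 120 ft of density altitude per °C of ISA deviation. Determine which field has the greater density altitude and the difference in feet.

A: ISA temp = -5.4°C, deviation +35.4°C, DA = 10200 + 120 × 35.4 = 14448 ft.
B: ISA temp = 13°C, deviation -14°C, DA = 1000 + 120 × (-14) = -680 ft.
A is higher by 14448 − (-680) = 15128 ft.

A by 15128 ft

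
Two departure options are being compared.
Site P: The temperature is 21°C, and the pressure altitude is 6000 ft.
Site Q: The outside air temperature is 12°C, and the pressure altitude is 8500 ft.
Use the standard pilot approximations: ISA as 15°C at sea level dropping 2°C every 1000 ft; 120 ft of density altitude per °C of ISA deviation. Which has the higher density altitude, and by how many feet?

Site Q by 2020 ft

Site P: ISA temp = 3°C, deviation +18°C, DA = 6000 + 120 × 18 = 8160 ft.
Site Q: ISA temp = -2°C, deviation +14°C, DA = 8500 + 120 × 14 = 10180 ft.
Site Q is higher by 10180 − 8160 = 2020 ft.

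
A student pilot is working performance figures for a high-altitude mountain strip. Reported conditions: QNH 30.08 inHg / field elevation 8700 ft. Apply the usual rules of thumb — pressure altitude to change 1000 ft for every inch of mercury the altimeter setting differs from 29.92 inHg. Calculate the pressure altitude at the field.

Pressure correction = (29.92 − 30.08) × 1000 = -160 ft.
Pressure altitude = 8700 + (-160) = 8540 ft.

8540 ft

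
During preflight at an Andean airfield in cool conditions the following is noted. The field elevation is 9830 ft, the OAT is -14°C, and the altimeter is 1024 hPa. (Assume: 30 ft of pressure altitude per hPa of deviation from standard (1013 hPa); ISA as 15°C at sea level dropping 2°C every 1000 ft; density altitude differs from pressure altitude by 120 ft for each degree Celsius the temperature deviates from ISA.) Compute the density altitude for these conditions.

8300 ft

Pressure altitude = 9830 + (1013 − 1024) × 30 = 9830 + (-330) = 9500 ft.
ISA temperature at 9500 ft = 15 − 2 × (9500/1000) = -4°C.
ISA deviation = -14 − (-4) = -10°C.
Density altitude = 9500 + 120 × (-10) = 8300 ft.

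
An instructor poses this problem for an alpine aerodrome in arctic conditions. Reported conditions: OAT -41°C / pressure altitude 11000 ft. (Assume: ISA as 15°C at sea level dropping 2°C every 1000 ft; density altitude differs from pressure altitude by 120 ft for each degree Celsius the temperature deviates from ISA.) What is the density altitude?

6920 ft

ISA temperature at 11000 ft = 15 − 2 × (11000/1000) = -7°C.
ISA deviation = -41 − (-7) = -34°C.
Density altitude = 11000 + 120 × (-34) = 11000 + (-4080) = 6920 ft.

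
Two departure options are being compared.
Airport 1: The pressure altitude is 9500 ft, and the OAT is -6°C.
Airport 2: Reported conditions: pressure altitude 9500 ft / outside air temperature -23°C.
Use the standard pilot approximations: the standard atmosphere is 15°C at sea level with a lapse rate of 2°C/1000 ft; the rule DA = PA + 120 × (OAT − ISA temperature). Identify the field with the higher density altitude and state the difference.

Airport 1 by 2040 ft

Airport 1: ISA temp = -4°C, deviation -2°C, DA = 9500 + 120 × (-2) = 9260 ft.
Airport 2: ISA temp = -4°C, deviation -19°C, DA = 9500 + 120 × (-19) = 7220 ft.
Airport 1 is higher by 9260 − 7220 = 2040 ft.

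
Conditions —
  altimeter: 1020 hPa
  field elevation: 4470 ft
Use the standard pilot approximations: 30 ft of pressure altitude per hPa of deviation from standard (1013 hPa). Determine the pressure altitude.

Pressure correction = (1013 − 1020) × 30 = -210 ft.
Pressure altitude = 4470 + (-210) = 4260 ft.

4260 ft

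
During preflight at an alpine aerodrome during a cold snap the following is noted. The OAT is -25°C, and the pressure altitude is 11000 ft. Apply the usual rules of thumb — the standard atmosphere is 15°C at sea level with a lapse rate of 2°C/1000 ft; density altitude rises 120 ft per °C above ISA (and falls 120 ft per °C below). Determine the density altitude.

ISA temperature at 11000 ft = 15 − 2 × (11000/1000) = -7°C.
ISA deviation = -25 − (-7) = -18°C.
Density altitude = 11000 + 120 × (-18) = 11000 + (-2160) = 8840 ft.

8840 ft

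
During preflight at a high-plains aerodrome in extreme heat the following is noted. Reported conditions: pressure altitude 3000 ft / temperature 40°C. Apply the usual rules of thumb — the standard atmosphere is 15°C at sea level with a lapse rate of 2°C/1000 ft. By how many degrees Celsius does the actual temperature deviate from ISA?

ISA temperature at 3000 ft = 15 − 2 × (3000/1000) = 9°C.
Deviation = OAT − ISA = 40 − 9 = +31°C.

ISA+31°C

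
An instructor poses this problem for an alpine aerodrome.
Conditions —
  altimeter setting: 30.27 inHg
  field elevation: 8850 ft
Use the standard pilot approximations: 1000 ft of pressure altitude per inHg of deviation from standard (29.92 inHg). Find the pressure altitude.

Pressure correction = (29.92 − 30.27) × 1000 = -350 ft.
Pressure altitude = 8850 + (-350) = 8500 ft.

8500 ft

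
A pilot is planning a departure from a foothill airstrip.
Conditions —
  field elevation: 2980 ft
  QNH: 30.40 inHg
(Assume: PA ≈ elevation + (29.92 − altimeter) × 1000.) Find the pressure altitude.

Pressure correction = (29.92 − 30.40) × 1000 = -480 ft.
Pressure altitude = 2980 + (-480) = 2500 ft.

2500 ft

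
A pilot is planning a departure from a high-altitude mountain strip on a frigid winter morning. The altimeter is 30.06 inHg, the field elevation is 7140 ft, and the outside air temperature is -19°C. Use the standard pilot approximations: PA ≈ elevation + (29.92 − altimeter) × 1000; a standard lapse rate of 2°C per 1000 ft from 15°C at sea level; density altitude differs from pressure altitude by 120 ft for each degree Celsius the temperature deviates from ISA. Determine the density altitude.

4600 ft

Pressure altitude = 7140 + (29.92 − 30.06) × 1000 = 7140 + (-140) = 7000 ft.
ISA temperature at 7000 ft = 15 − 2 × (7000/1000) = 1°C.
ISA deviation = -19 − 1 = -20°C.
Density altitude = 7000 + 120 × (-20) = 4600 ft.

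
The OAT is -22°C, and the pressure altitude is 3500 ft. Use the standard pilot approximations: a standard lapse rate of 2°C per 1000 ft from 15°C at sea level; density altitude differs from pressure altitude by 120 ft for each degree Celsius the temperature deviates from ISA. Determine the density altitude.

ISA temperature at 3500 ft = 15 − 2 × (3500/1000) = 8°C.
ISA deviation = -22 − 8 = -30°C.
Density altitude = 3500 + 120 × (-30) = 3500 + (-3600) = -100 ft.

-100 ft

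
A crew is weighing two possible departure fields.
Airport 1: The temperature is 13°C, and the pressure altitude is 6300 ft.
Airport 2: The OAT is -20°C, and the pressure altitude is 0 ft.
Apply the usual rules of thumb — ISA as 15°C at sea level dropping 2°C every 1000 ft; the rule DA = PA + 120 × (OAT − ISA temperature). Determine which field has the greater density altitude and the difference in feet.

Airport 1 by 11772 ft

Airport 1: ISA temp = 2.4°C, deviation +10.6°C, DA = 6300 + 120 × 10.6 = 7572 ft.
Airport 2: ISA temp = 15°C, deviation -35°C, DA = 0 + 120 × (-35) = -4200 ft.
Airport 1 is higher by 7572 − (-4200) = 11772 ft.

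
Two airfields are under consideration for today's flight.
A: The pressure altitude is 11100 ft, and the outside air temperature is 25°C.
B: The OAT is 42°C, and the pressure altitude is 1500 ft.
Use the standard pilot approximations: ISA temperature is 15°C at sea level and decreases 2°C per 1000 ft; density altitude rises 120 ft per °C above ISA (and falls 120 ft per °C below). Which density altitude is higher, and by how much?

A by 9864 ft

A: ISA temp = -7.2°C, deviation +32.2°C, DA = 11100 + 120 × 32.2 = 14964 ft.
B: ISA temp = 12°C, deviation +30°C, DA = 1500 + 120 × 30 = 5100 ft.
A is higher by 14964 − 5100 = 9864 ft.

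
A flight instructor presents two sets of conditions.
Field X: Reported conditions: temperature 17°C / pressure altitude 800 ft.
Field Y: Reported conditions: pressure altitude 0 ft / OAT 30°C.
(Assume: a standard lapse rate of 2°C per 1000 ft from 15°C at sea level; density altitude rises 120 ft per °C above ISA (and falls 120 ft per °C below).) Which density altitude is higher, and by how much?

Field X: ISA temp = 13.4°C, deviation +3.6°C, DA = 800 + 120 × 3.6 = 1232 ft.
Field Y: ISA temp = 15°C, deviation +15°C, DA = 0 + 120 × 15 = 1800 ft.
Field Y is higher by 1800 − 1232 = 568 ft.

Field Y by 568 ft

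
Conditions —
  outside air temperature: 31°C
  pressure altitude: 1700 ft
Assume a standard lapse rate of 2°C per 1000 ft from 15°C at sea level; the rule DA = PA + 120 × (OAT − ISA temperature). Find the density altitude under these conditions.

4028 ft

ISA temperature at 1700 ft = 15 − 2 × (1700/1000) = 11.6°C.
ISA deviation = 31 − 11.6 = +19.4°C.
Density altitude = 1700 + 120 × (19.4) = 1700 + (+2328) = 4028 ft.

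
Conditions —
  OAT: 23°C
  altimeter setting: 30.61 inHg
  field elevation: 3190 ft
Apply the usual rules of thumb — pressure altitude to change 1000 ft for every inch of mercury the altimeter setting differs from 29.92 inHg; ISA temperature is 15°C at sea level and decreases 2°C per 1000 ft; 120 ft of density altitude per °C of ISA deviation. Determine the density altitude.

Pressure altitude = 3190 + (29.92 − 30.61) × 1000 = 3190 + (-690) = 2500 ft.
ISA temperature at 2500 ft = 15 − 2 × (2500/1000) = 10°C.
ISA deviation = 23 − 10 = +13°C.
Density altitude = 2500 + 120 × (13) = 4060 ft.

4060 ft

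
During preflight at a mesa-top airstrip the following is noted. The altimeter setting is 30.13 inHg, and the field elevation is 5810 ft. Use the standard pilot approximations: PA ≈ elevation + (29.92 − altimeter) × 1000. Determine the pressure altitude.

5600 ft

Pressure correction = (29.92 − 30.13) × 1000 = -210 ft.
Pressure altitude = 5810 + (-210) = 5600 ft.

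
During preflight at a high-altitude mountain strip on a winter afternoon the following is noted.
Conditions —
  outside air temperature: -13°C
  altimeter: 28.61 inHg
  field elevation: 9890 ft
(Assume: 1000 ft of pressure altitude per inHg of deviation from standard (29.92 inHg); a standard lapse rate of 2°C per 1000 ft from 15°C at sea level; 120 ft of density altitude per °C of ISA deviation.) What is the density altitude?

10528 ft

Pressure altitude = 9890 + (29.92 − 28.61) × 1000 = 9890 + (+1310) = 11200 ft.
ISA temperature at 11200 ft = 15 − 2 × (11200/1000) = -7.4°C.
ISA deviation = -13 − (-7.4) = -5.6°C.
Density altitude = 11200 + 120 × (-5.6) = 10528 ft.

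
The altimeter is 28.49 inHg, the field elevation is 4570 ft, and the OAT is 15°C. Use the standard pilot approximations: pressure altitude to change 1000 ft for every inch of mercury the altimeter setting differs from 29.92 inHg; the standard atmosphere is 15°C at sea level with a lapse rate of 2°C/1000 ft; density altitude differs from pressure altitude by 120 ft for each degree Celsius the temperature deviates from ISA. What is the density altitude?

7440 ft

Pressure altitude = 4570 + (29.92 − 28.49) × 1000 = 4570 + (+1430) = 6000 ft.
ISA temperature at 6000 ft = 15 − 2 × (6000/1000) = 3°C.
ISA deviation = 15 − 3 = +12°C.
Density altitude = 6000 + 120 × (12) = 7440 ft.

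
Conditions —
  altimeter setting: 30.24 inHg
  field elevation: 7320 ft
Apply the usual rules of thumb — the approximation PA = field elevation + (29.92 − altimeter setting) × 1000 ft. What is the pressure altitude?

Pressure correction = (29.92 − 30.24) × 1000 = -320 ft.
Pressure altitude = 7320 + (-320) = 7000 ft.

7000 ft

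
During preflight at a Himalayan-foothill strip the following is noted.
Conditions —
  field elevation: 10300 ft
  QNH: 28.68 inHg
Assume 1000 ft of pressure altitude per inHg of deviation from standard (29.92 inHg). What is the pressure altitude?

11540 ft

Pressure correction = (29.92 − 28.68) × 1000 = +1240 ft.
Pressure altitude = 10300 + (+1240) = 11540 ft.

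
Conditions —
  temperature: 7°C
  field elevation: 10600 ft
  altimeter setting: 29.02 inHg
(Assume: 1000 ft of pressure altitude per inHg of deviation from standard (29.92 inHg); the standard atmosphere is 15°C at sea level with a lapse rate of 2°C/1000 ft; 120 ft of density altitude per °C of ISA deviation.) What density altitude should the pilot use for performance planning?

Pressure altitude = 10600 + (29.92 − 29.02) × 1000 = 10600 + (+900) = 11500 ft.
ISA temperature at 11500 ft = 15 − 2 × (11500/1000) = -8°C.
ISA deviation = 7 − (-8) = +15°C.
Density altitude = 11500 + 120 × (15) = 13300 ft.

13300 ft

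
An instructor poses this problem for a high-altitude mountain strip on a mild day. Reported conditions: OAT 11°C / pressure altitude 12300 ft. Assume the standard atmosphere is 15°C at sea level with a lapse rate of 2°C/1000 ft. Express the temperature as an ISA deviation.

ISA+20.6°C

ISA temperature at 12300 ft = 15 − 2 × (12300/1000) = -9.6°C.
Deviation = OAT − ISA = 11 − (-9.6) = +20.6°C.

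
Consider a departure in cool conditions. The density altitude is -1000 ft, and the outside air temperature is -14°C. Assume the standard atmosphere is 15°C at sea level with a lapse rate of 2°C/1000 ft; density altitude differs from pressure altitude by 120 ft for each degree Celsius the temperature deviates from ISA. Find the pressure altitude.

DA = PA + 120 × (OAT − (15 − 2·PA/1000)) = PA + 120·OAT − 1800 + 0.24·PA = 1.24·PA + 120·OAT − 1800.
So 1.24·PA = -1000 − 120 × (-14) + 1800 = 2480.
PA = 2480 / 1.24 = 2000 ft.

2000 ft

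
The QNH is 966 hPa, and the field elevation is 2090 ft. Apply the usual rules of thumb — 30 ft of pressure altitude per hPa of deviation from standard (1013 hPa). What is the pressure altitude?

Pressure correction = (1013 − 966) × 30 = +1410 ft.
Pressure altitude = 2090 + (+1410) = 3500 ft.

3500 ft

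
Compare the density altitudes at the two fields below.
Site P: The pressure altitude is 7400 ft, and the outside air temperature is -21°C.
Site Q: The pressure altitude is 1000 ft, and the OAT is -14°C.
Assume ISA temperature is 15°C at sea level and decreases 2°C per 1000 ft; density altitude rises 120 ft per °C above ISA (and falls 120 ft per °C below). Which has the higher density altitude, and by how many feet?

Site P by 7096 ft

Site P: ISA temp = 0.2°C, deviation -21.2°C, DA = 7400 + 120 × (-21.2) = 4856 ft.
Site Q: ISA temp = 13°C, deviation -27°C, DA = 1000 + 120 × (-27) = -2240 ft.
Site P is higher by 4856 − (-2240) = 7096 ft.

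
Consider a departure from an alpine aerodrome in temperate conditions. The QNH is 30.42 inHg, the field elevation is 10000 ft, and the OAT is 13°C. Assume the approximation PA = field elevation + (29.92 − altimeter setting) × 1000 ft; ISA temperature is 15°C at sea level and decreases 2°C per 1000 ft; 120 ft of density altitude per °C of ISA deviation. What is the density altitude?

Pressure altitude = 10000 + (29.92 − 30.42) × 1000 = 10000 + (-500) = 9500 ft.
ISA temperature at 9500 ft = 15 − 2 × (9500/1000) = -4°C.
ISA deviation = 13 − (-4) = +17°C.
Density altitude = 9500 + 120 × (17) = 11540 ft.

11540 ft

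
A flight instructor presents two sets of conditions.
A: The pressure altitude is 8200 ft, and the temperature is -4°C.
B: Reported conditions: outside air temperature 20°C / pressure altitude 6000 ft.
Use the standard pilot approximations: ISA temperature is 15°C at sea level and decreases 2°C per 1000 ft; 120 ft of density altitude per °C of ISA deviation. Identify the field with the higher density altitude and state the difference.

B by 152 ft

A: ISA temp = -1.4°C, deviation -2.6°C, DA = 8200 + 120 × (-2.6) = 7888 ft.
B: ISA temp = 3°C, deviation +17°C, DA = 6000 + 120 × 17 = 8040 ft.
B is higher by 8040 − 7888 = 152 ft.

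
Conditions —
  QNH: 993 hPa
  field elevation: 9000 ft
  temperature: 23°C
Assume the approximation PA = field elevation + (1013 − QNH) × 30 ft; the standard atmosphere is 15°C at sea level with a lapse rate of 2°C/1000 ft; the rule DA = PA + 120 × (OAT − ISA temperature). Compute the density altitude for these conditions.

Pressure altitude = 9000 + (1013 − 993) × 30 = 9000 + (+600) = 9600 ft.
ISA temperature at 9600 ft = 15 − 2 × (9600/1000) = -4.2°C.
ISA deviation = 23 − (-4.2) = +27.2°C.
Density altitude = 9600 + 120 × (27.2) = 12864 ft.

12864 ft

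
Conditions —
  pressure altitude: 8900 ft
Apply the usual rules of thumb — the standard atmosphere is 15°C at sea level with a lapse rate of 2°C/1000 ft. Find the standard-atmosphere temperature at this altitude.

ISA temperature = 15 − 2 × (8900/1000) = 15 − 17.8 = -2.8°C.

-2.8°C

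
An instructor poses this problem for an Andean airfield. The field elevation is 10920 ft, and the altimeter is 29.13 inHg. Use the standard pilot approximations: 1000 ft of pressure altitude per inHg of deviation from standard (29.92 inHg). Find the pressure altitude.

Pressure correction = (29.92 − 29.13) × 1000 = +790 ft.
Pressure altitude = 10920 + (+790) = 11710 ft.

11710 ft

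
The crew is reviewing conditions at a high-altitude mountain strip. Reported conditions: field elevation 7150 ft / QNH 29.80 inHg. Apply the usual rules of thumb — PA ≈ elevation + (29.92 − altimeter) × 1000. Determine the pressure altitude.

Pressure correction = (29.92 − 29.80) × 1000 = +120 ft.
Pressure altitude = 7150 + (+120) = 7270 ft.

7270 ft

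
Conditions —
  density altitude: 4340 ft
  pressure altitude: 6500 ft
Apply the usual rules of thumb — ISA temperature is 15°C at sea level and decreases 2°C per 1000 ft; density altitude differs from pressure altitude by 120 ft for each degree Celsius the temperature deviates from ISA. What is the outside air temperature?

Density altitude − pressure altitude = 4340 − 6500 = -2160 ft.
At 120 ft/°C that is an ISA deviation of -2160/120 = -18°C.
ISA temperature at 6500 ft = 15 − 2 × (6500/1000) = 2°C.
OAT = ISA + deviation = 2 + (-18) = -16°C.

-16°C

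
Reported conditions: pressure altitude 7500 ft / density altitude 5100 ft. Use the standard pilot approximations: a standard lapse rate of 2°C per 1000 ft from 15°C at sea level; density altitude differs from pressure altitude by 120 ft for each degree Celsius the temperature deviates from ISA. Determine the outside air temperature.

Density altitude − pressure altitude = 5100 − 7500 = -2400 ft.
At 120 ft/°C that is an ISA deviation of -2400/120 = -20°C.
ISA temperature at 7500 ft = 15 − 2 × (7500/1000) = 0°C.
OAT = ISA + deviation = 0 + (-20) = -20°C.

-20°C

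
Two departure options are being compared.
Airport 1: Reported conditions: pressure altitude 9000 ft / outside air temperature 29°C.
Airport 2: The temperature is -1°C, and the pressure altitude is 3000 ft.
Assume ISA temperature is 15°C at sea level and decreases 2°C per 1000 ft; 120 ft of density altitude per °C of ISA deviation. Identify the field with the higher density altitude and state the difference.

Airport 1 by 11040 ft

Airport 1: ISA temp = -3°C, deviation +32°C, DA = 9000 + 120 × 32 = 12840 ft.
Airport 2: ISA temp = 9°C, deviation -10°C, DA = 3000 + 120 × (-10) = 1800 ft.
Airport 1 is higher by 12840 − 1800 = 11040 ft.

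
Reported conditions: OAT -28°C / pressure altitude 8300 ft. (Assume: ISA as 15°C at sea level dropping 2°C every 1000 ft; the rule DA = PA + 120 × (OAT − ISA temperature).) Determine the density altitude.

ISA temperature at 8300 ft = 15 − 2 × (8300/1000) = -1.6°C.
ISA deviation = -28 − (-1.6) = -26.4°C.
Density altitude = 8300 + 120 × (-26.4) = 8300 + (-3168) = 5132 ft.

5132 ft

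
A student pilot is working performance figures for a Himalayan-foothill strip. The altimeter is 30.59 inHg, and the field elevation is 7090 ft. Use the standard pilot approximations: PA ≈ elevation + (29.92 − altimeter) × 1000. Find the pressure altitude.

6420 ft

Pressure correction = (29.92 − 30.59) × 1000 = -670 ft.
Pressure altitude = 7090 + (-670) = 6420 ft.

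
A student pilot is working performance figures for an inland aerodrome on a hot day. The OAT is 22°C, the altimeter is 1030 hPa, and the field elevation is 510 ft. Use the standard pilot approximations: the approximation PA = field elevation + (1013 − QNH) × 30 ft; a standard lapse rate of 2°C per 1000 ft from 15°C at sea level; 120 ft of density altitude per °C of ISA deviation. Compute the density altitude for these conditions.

840 ft

Pressure altitude = 510 + (1013 − 1030) × 30 = 510 + (-510) = 0 ft.
ISA temperature at 0 ft = 15 − 2 × (0/1000) = 15°C.
ISA deviation = 22 − 15 = +7°C.
Density altitude = 0 + 120 × (7) = 840 ft.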